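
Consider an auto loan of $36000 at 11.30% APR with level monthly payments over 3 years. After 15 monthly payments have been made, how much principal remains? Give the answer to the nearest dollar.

With monthly rate i = 11.3%/12 = 0.0094167, the balance after k of n payments is P · [(1+i)^n − (1+i)^k] / [(1+i)^n − 1].
(1+0.0094167)^36 = 1.40131884 and (1+0.0094167)^15 = 1.15095162, so the balance is 36,000 × (1.40131884 − 1.15095162) / (1.40131884 − 1) = $22,459.00.

$22,459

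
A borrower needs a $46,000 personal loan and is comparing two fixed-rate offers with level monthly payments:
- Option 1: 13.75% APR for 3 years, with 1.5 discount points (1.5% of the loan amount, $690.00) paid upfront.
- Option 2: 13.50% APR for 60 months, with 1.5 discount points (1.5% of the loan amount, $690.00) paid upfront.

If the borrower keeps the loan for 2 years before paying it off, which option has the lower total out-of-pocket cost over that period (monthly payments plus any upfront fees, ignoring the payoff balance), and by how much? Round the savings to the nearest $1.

Option 1: at 13.75% the monthly rate is 0.0114583, so the payment is 46,000 × 0.0114583 / (1 − 1.0114583^−36) = $1,566.59.
Option 2: at 13.50% the monthly rate is 0.0112500, so the payment is 46,000 × 0.0112500 / (1 − 1.0112500^−60) = $1,058.45.
Over 24 months: Option 1 costs 24 × $1,566.59 + $690.00 = $38,288.16; Option 2 costs 24 × $1,058.45 + $690.00 = $26,092.80.
Option 2 is cheaper by $38,288.16 − $26,092.80 = $12,195.36.

Option 2 by $12,195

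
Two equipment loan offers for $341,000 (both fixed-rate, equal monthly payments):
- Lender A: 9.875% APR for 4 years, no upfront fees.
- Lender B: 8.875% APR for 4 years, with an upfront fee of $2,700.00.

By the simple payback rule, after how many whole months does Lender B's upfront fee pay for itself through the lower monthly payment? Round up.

Lender A: at 9.875% the monthly rate is 0.0082292, so the payment is 341,000 × 0.0082292 / (1 − 1.0082292^−48) = $8,628.18.
Lender B: at 8.875% the monthly rate is 0.0073958, so the payment is 341,000 × 0.0073958 / (1 − 1.0073958^−48) = $8,465.57.
Monthly savings = $8,628.18 − $8,465.57 = $162.61.
Break-even = $2,700.00 / $162.61 = 16.60 → 17 months.

17 months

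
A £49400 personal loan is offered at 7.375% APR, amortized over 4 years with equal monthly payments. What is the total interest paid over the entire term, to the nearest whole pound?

Monthly rate = 7.375%/12 = 0.0061458; payment = 49,400 × 0.0061458 / (1 − (1+0.0061458)^−48) = £1,191.56.
Total paid = 48 × £1,191.56 = £57,194.88; interest = £57,194.88 − £49,400 = £7,794.88.

£7,795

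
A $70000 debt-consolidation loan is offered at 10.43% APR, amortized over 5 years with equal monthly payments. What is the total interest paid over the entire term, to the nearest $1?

At 10.43% the monthly rate is 0.0086917, so the payment is 70,000 × 0.0086917 / (1 − 1.0086917^−60) = $1,502.15.
Total paid = 60 × $1,502.15 = $90,129.00; interest = $90,129.00 − $70,000 = $20,129.00.

$20,129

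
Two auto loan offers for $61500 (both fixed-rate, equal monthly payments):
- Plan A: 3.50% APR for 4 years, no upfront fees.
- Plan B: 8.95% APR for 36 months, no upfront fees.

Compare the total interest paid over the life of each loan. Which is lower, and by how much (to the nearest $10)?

Plan A: monthly rate = 3.5%/12 = 0.0029167; payment = 61,500 × 0.0029167 / (1 − (1+0.0029167)^−48) = $1,374.89.
Total interest on Plan A = 48 × $1,374.89 − $61,500 = $4,494.72.
Plan B: monthly rate = 8.95%/12 = 0.0074583; payment = 61,500 × 0.0074583 / (1 − (1+0.0074583)^−36) = $1,954.25.
Total interest on Plan B = 36 × $1,954.25 − $61,500 = $8,853.00.
Plan A is lower by $4,358.28.

Plan A by $4,360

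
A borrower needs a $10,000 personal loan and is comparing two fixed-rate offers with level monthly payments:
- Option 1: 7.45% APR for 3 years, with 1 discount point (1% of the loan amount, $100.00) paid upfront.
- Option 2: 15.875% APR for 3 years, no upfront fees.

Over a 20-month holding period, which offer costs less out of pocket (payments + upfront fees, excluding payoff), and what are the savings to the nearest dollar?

Option 1 by $702

Option 1: monthly rate = 7.45%/12 = 0.0062083; payment = 10,000 × 0.0062083 / (1 − (1+0.0062083)^−36) = $310.83.
Option 2: at 15.875% the monthly rate is 0.0132292, so the payment is 10,000 × 0.0132292 / (1 − 1.0132292^−36) = $350.95.
Over 20 months: Option 1 costs 20 × $310.83 + $100.00 = $6,316.60; Option 2 costs 20 × $350.95 = $7,019.00.
Option 1 is cheaper by $7,019.00 − $6,316.60 = $702.40.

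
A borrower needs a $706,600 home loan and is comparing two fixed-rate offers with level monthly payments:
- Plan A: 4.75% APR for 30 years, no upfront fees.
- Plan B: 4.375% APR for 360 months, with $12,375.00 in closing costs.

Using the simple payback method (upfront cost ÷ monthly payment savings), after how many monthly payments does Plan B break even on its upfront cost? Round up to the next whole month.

Plan A: at 4.75% the monthly rate is 0.0039583, so the payment is 706,600 × 0.0039583 / (1 − 1.0039583^−360) = $3,685.96.
Plan B: at 4.375% the monthly rate is 0.0036458, so the payment is 706,600 × 0.0036458 / (1 − 1.0036458^−360) = $3,527.95.
Monthly savings = $3,685.96 − $3,527.95 = $158.01.
Break-even = $12,375.00 / $158.01 = 78.32 → 79 months.

79 months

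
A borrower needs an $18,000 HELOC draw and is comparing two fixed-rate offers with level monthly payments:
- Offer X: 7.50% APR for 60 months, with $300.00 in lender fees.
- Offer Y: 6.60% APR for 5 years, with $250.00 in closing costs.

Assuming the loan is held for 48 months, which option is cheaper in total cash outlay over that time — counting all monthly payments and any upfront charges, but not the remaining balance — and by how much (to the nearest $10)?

Offer Y by $420

Offer X: at 7.50% the monthly rate is 0.0062500, so the payment is 18,000 × 0.0062500 / (1 − 1.0062500^−60) = $360.68.
Offer Y: at 6.60% the monthly rate is 0.0055000, so the payment is 18,000 × 0.0055000 / (1 − 1.0055000^−60) = $353.03.
Over 48 months: Offer X costs 48 × $360.68 + $300.00 = $17,612.64; Offer Y costs 48 × $353.03 + $250.00 = $17,195.44.
Offer Y is cheaper by $17,612.64 − $17,195.44 = $417.20.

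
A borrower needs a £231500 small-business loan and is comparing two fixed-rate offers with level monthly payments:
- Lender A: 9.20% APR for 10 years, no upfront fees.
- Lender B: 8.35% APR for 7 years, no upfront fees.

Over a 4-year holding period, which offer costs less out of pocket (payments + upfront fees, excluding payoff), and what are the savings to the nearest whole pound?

Lender A: at 9.20% the monthly rate is 0.0076667, so the payment is 231,500 × 0.0076667 / (1 − 1.0076667^−120) = £2,957.66.
Lender B: at 8.35% the monthly rate is 0.0069583, so the payment is 231,500 × 0.0069583 / (1 − 1.0069583^−84) = £3,648.71.
Over 48 months: Lender A costs 48 × £2,957.66 = £141,967.68; Lender B costs 48 × £3,648.71 = £175,138.08.
Lender A is cheaper by £175,138.08 − £141,967.68 = £33,170.40.

Lender A by £33,170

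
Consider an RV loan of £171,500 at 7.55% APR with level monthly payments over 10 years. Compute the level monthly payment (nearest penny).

£2,040.21

At 7.55% the monthly rate is 0.0062917, so the payment is 171,500 × 0.0062917 / (1 − 1.0062917^−120) = £2,040.21.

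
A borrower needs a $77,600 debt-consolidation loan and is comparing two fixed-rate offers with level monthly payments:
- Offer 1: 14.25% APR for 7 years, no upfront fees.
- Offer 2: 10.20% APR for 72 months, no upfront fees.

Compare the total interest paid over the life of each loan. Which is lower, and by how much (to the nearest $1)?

Offer 1: monthly rate = 14.25%/12 = 0.0118750; payment = 77,600 × 0.0118750 / (1 − (1+0.0118750)^−84) = $1,464.96.
Total interest on Offer 1 = 84 × $1,464.96 − $77,600 = $45,456.64.
Offer 2: at 10.20% the monthly rate is 0.0085000, so the payment is 77,600 × 0.0085000 / (1 − 1.0085000^−72) = $1,445.44.
Total interest on Offer 2 = 72 × $1,445.44 − $77,600 = $26,471.68.
Offer 2 is lower by $18,984.96.

Offer 2 by $18,985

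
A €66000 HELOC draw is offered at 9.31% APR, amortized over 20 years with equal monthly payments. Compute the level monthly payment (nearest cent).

Monthly rate = 9.31%/12 = 0.0077583; payment = 66,000 × 0.0077583 / (1 − (1+0.0077583)^−240) = €607.04.

€607.04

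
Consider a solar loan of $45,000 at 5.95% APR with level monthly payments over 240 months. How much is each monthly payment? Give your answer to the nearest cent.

$321.10

At 5.95% the monthly rate is 0.0049583, so the payment is 45,000 × 0.0049583 / (1 − 1.0049583^−240) = $321.10.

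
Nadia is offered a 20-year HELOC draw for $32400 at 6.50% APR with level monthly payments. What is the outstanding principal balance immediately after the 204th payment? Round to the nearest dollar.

$7,882

With monthly rate i = 6.5%/12 = 0.0054167, the balance after k of n payments is P · [(1+i)^n − (1+i)^k] / [(1+i)^n − 1].
(1+0.0054167)^240 = 3.65644670 and (1+0.0054167)^204 = 3.01023472, so the balance is 32,400 × (3.65644670 − 3.01023472) / (3.65644670 − 1) = $7,881.68.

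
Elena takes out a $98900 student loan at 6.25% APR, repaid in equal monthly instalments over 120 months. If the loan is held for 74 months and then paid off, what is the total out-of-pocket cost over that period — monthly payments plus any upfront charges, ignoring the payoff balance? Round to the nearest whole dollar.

At 6.25% the monthly rate is 0.0052083, so the payment is 98,900 × 0.0052083 / (1 − 1.0052083^−120) = $1,110.45.
Total outlay = 74 × $1,110.45 = $82,173.30.

$82,173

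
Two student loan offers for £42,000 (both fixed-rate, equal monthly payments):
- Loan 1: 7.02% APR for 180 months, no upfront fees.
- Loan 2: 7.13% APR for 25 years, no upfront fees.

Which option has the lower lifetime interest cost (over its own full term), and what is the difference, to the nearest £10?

Loan 1: at 7.02% the monthly rate is 0.0058500, so the payment is 42,000 × 0.0058500 / (1 − 1.0058500^−180) = £377.98.
Total interest on Loan 1 = 180 × £377.98 − £42,000 = £26,036.40.
Loan 2: at 7.13% the monthly rate is 0.0059417, so the payment is 42,000 × 0.0059417 / (1 − 1.0059417^−300) = £300.34.
Total interest on Loan 2 = 300 × £300.34 − £42,000 = £48,102.00.
Loan 1 is lower by £22,065.60.

Loan 1 by £22,070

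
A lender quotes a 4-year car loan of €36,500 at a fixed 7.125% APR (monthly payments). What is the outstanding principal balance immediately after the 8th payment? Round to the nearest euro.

With monthly rate i = 7.125%/12 = 0.0059375, the balance after k of n payments is P · [(1+i)^n − (1+i)^k] / [(1+i)^n − 1].
(1+0.0059375)^48 = 1.32864183 and (1+0.0059375)^8 = 1.04849892, so the balance is 36,500 × (1.32864183 − 1.04849892) / (1.32864183 − 1) = €31,113.56.

€31,114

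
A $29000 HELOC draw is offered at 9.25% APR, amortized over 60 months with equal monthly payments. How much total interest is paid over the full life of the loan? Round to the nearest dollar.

Monthly rate = 9.25%/12 = 0.0077083; payment = 29,000 × 0.0077083 / (1 − (1+0.0077083)^−60) = $605.52.
Total paid = 60 × $605.52 = $36,331.20; interest = $36,331.20 − $29,000 = $7,331.20.

$7,331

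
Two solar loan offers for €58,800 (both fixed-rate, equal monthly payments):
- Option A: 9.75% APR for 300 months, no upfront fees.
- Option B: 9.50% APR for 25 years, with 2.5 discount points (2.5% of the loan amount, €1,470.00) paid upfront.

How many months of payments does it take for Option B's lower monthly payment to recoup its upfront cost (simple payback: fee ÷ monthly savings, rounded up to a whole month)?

144 months

Option A: at 9.75% the monthly rate is 0.0081250, so the payment is 58,800 × 0.0081250 / (1 − 1.0081250^−300) = €523.99.
Option B: at 9.50% the monthly rate is 0.0079167, so the payment is 58,800 × 0.0079167 / (1 − 1.0079167^−300) = €513.73.
Monthly savings = €523.99 − €513.73 = €10.26.
Break-even = €1,470.00 / €10.26 = 143.27 → 144 months.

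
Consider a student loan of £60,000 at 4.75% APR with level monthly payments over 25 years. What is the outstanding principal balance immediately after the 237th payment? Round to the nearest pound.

With monthly rate i = 4.75%/12 = 0.0039583, the balance after k of n payments is P · [(1+i)^n − (1+i)^k] / [(1+i)^n − 1].
(1+0.0039583)^300 = 3.27119684 and (1+0.0039583)^237 = 2.55045858, so the balance is 60,000 × (3.27119684 − 2.55045858) / (3.27119684 − 1) = £19,040.31.

£19,040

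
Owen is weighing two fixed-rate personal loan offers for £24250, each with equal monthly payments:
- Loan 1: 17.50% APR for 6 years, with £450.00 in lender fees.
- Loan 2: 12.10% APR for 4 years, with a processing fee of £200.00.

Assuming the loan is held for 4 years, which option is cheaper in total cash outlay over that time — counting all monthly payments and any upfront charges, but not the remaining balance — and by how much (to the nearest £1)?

Loan 1: at 17.50% the monthly rate is 0.0145833, so the payment is 24,250 × 0.0145833 / (1 − 1.0145833^−72) = £546.26.
Loan 2: at 12.10% the monthly rate is 0.0100833, so the payment is 24,250 × 0.0100833 / (1 − 1.0100833^−48) = £639.79.
Over 48 months: Loan 1 costs 48 × £546.26 + £450.00 = £26,670.48; Loan 2 costs 48 × £639.79 + £200.00 = £30,909.92.
Loan 1 is cheaper by £30,909.92 − £26,670.48 = £4,239.44.

Loan 1 by £4,239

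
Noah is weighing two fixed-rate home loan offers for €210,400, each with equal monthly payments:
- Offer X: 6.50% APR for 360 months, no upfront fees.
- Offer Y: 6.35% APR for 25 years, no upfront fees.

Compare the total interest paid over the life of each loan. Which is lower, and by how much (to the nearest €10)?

Offer Y by €58,460

Offer X: monthly rate = 6.5%/12 = 0.0054167; payment = 210,400 × 0.0054167 / (1 − (1+0.0054167)^−360) = €1,329.87.
Total interest on Offer X = 360 × €1,329.87 − €210,400 = €268,353.20.
Offer Y: at 6.35% the monthly rate is 0.0052917, so the payment is 210,400 × 0.0052917 / (1 − 1.0052917^−300) = €1,400.98.
Total interest on Offer Y = 300 × €1,400.98 − €210,400 = €209,894.00.
Offer Y is lower by €58,459.20.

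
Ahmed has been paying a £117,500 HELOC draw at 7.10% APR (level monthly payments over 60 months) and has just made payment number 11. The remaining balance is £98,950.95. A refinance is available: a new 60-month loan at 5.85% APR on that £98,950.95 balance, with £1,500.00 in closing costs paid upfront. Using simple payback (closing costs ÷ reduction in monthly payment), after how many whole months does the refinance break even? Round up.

Current payment = 117,500 × 7.1%/12 / (1 − (1+0.0059167)^−60) = £2,332.19.
Refinanced payment = 98,950.95 × 0.0048750 / (1 − (1+0.0048750)^−60) = £1,906.11.
Monthly savings = £2,332.19 − £1,906.11 = £426.08.
Break-even = £1,500.00 / £426.08 = 3.52 → 4 months.

4 months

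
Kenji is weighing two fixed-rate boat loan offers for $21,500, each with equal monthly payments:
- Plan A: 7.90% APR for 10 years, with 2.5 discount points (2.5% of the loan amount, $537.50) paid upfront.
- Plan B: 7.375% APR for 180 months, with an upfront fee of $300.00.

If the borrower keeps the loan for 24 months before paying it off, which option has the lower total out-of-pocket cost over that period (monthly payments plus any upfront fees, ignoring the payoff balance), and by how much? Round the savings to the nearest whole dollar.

Plan B by $1,724

Plan A: at 7.90% the monthly rate is 0.0065833, so the payment is 21,500 × 0.0065833 / (1 − 1.0065833^−120) = $259.72.
Plan B: monthly rate = 7.375%/12 = 0.0061458; payment = 21,500 × 0.0061458 / (1 − (1+0.0061458)^−180) = $197.78.
Over 24 months: Plan A costs 24 × $259.72 + $537.50 = $6,770.78; Plan B costs 24 × $197.78 + $300.00 = $5,046.72.
Plan B is cheaper by $6,770.78 − $5,046.72 = $1,724.06.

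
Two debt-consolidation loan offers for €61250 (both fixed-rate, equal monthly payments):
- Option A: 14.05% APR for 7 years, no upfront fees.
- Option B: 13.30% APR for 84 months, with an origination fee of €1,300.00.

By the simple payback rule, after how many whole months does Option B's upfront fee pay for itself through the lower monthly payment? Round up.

Option A: at 14.05% the monthly rate is 0.0117083, so the payment is 61,250 × 0.0117083 / (1 − 1.0117083^−84) = €1,149.52.
Option B: at 13.30% the monthly rate is 0.0110833, so the payment is 61,250 × 0.0110833 / (1 − 1.0110833^−84) = €1,124.27.
Monthly savings = €1,149.52 − €1,124.27 = €25.25.
Break-even = €1,300.00 / €25.25 = 51.49 → 52 months.

52 months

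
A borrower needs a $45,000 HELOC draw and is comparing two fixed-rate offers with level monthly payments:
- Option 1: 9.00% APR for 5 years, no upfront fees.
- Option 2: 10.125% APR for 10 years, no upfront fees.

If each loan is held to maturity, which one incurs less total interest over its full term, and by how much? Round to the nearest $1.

Option 1: at 9.00% the monthly rate is 0.0075000, so the payment is 45,000 × 0.0075000 / (1 − 1.0075000^−60) = $934.13.
Total interest on Option 1 = 60 × $934.13 − $45,000 = $11,047.80.
Option 2: monthly rate = 10.125%/12 = 0.0084375; payment = 45,000 × 0.0084375 / (1 − (1+0.0084375)^−120) = $597.80.
Total interest on Option 2 = 120 × $597.80 − $45,000 = $26,736.00.
Option 1 is lower by $15,688.20.

Option 1 by $15,688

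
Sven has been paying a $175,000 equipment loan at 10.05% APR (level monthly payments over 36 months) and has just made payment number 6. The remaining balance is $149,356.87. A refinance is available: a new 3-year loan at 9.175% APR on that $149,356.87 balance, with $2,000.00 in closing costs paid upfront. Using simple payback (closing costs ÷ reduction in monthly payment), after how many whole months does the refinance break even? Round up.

3 months

Current payment = 175,000 × 10.05%/12 / (1 − (1+0.0083750)^−36) = $5,650.87.
Refinanced payment = 149,356.87 × 0.0076458 / (1 − (1+0.0076458)^−36) = $4,761.68.
Monthly savings = $5,650.87 − $4,761.68 = $889.19.
Break-even = $2,000.00 / $889.19 = 2.25 → 3 months.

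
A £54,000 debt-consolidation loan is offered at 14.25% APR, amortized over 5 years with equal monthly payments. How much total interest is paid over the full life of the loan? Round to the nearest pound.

Monthly rate = 14.25%/12 = 0.0118750; payment = 54,000 × 0.0118750 / (1 − (1+0.0118750)^−60) = £1,263.50.
Total paid = 60 × £1,263.50 = £75,810.00; interest = £75,810.00 − £54,000 = £21,810.00.

£21,810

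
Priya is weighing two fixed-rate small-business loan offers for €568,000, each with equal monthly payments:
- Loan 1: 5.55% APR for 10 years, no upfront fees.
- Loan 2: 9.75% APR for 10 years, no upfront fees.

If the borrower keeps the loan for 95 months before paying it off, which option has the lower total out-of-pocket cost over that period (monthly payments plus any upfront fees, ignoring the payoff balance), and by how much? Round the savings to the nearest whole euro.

Loan 1: monthly rate = 5.55%/12 = 0.0046250; payment = 568,000 × 0.0046250 / (1 − (1+0.0046250)^−120) = €6,178.37.
Loan 2: monthly rate = 9.75%/12 = 0.0081250; payment = 568,000 × 0.0081250 / (1 − (1+0.0081250)^−120) = €7,427.75.
Over 95 months: Loan 1 costs 95 × €6,178.37 = €586,945.15; Loan 2 costs 95 × €7,427.75 = €705,636.25.
Loan 1 is cheaper by €705,636.25 − €586,945.15 = €118,691.10.

Loan 1 by €118,691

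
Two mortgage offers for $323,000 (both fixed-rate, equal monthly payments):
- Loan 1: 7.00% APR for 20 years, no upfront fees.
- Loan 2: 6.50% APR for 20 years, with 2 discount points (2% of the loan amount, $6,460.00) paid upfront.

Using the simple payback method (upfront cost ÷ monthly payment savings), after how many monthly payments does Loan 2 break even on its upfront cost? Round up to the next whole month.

68 months

Loan 1: monthly rate = 7%/12 = 0.0058333; payment = 323,000 × 0.0058333 / (1 − (1+0.0058333)^−240) = $2,504.22.
Loan 2: at 6.50% the monthly rate is 0.0054167, so the payment is 323,000 × 0.0054167 / (1 − 1.0054167^−240) = $2,408.20.
Monthly savings = $2,504.22 − $2,408.20 = $96.02.
Break-even = $6,460.00 / $96.02 = 67.28 → 68 months.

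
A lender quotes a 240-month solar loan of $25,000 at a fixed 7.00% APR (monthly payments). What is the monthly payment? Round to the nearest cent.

$193.82

At 7.00% the monthly rate is 0.0058333, so the payment is 25,000 × 0.0058333 / (1 − 1.0058333^−240) = $193.82.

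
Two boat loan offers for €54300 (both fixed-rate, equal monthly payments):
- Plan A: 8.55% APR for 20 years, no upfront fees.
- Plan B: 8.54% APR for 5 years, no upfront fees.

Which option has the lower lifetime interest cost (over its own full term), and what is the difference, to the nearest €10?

Plan A: monthly rate = 8.55%/12 = 0.0071250; payment = 54,300 × 0.0071250 / (1 − (1+0.0071250)^−240) = €472.95.
Total interest on Plan A = 240 × €472.95 − €54,300 = €59,208.00.
Plan B: at 8.54% the monthly rate is 0.0071167, so the payment is 54,300 × 0.0071167 / (1 − 1.0071167^−60) = €1,115.09.
Total interest on Plan B = 60 × €1,115.09 − €54,300 = €12,605.40.
Plan B is lower by €46,602.60.

Plan B by €46,600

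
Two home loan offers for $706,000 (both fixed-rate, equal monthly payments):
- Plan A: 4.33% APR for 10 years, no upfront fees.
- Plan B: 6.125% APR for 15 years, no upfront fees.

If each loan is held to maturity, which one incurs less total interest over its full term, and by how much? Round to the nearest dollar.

Plan A by $209,876

Plan A: monthly rate = 4.33%/12 = 0.0036083; payment = 706,000 × 0.0036083 / (1 − (1+0.0036083)^−120) = $7,259.15.
Total interest on Plan A = 120 × $7,259.15 − $706,000 = $165,098.00.
Plan B: monthly rate = 6.125%/12 = 0.0051042; payment = 706,000 × 0.0051042 / (1 − (1+0.0051042)^−180) = $6,005.41.
Total interest on Plan B = 180 × $6,005.41 − $706,000 = $374,973.80.
Plan A is lower by $209,875.80.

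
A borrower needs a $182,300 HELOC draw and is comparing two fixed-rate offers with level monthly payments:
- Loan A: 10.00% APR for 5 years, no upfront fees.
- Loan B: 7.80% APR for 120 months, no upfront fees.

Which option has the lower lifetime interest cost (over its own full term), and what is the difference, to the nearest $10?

Loan A: monthly rate = 10%/12 = 0.0083333; payment = 182,300 × 0.0083333 / (1 − (1+0.0083333)^−60) = $3,873.34.
Total interest on Loan A = 60 × $3,873.34 − $182,300 = $50,100.40.
Loan B: monthly rate = 7.8%/12 = 0.0065000; payment = 182,300 × 0.0065000 / (1 − (1+0.0065000)^−120) = $2,192.58.
Total interest on Loan B = 120 × $2,192.58 − $182,300 = $80,809.60.
Loan A is lower by $30,709.20.

Loan A by $30,710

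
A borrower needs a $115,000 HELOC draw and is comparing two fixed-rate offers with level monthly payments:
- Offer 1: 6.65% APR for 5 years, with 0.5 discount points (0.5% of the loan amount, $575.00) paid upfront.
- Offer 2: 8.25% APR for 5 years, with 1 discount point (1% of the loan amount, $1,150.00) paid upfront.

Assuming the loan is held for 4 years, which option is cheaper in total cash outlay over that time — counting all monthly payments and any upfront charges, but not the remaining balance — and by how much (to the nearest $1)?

Offer 1: at 6.65% the monthly rate is 0.0055417, so the payment is 115,000 × 0.0055417 / (1 − 1.0055417^−60) = $2,258.20.
Offer 2: at 8.25% the monthly rate is 0.0068750, so the payment is 115,000 × 0.0068750 / (1 − 1.0068750^−60) = $2,345.57.
Over 48 months: Offer 1 costs 48 × $2,258.20 + $575.00 = $108,968.60; Offer 2 costs 48 × $2,345.57 + $1,150.00 = $113,737.36.
Offer 1 is cheaper by $113,737.36 − $108,968.60 = $4,768.76.

Offer 1 by $4,769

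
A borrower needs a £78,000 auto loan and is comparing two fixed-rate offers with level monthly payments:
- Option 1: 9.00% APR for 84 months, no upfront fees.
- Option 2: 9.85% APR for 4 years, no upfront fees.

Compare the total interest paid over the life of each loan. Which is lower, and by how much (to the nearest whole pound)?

Option 2 by £10,728

Option 1: monthly rate = 9%/12 = 0.0075000; payment = 78,000 × 0.0075000 / (1 − (1+0.0075000)^−84) = £1,254.95.
Total interest on Option 1 = 84 × £1,254.95 − £78,000 = £27,415.80.
Option 2: monthly rate = 9.85%/12 = 0.0082083; payment = 78,000 × 0.0082083 / (1 − (1+0.0082083)^−48) = £1,972.67.
Total interest on Option 2 = 48 × £1,972.67 − £78,000 = £16,688.16.
Option 2 is lower by £10,727.64.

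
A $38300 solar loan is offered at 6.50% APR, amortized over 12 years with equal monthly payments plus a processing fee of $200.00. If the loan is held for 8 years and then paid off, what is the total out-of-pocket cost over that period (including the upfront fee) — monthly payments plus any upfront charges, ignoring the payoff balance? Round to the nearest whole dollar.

At 6.50% the monthly rate is 0.0054167, so the payment is 38,300 × 0.0054167 / (1 − 1.0054167^−144) = $383.74.
Total outlay = 96 × $383.74 + $200.00 = $37,039.04.

$37,039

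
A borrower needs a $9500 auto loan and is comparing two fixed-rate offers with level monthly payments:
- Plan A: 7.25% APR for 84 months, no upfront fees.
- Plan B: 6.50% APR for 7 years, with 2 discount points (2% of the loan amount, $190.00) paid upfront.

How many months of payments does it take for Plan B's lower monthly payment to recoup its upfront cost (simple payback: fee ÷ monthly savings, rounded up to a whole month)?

55 months

Plan A: monthly rate = 7.25%/12 = 0.0060417; payment = 9,500 × 0.0060417 / (1 − (1+0.0060417)^−84) = $144.54.
Plan B: at 6.50% the monthly rate is 0.0054167, so the payment is 9,500 × 0.0054167 / (1 − 1.0054167^−84) = $141.07.
Monthly savings = $144.54 − $141.07 = $3.47.
Break-even = $190.00 / $3.47 = 54.76 → 55 months.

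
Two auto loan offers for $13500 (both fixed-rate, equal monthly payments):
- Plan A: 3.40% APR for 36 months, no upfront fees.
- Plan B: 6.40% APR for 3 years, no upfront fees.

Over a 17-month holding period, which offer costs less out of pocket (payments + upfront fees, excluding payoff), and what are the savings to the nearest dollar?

Plan A by $309

Plan A: monthly rate = 3.4%/12 = 0.0028333; payment = 13,500 × 0.0028333 / (1 − (1+0.0028333)^−36) = $394.98.
Plan B: at 6.40% the monthly rate is 0.0053333, so the payment is 13,500 × 0.0053333 / (1 − 1.0053333^−36) = $413.15.
Over 17 months: Plan A costs 17 × $394.98 = $6,714.66; Plan B costs 17 × $413.15 = $7,023.55.
Plan A is cheaper by $7,023.55 − $6,714.66 = $308.89.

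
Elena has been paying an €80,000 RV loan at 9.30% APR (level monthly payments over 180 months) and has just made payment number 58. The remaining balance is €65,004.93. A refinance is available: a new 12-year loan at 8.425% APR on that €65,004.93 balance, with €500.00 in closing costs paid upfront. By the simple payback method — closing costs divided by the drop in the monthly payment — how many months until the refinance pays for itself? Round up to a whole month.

5 months

Current payment = 80,000 × 9.3%/12 / (1 − (1+0.0077500)^−180) = €825.75.
Refinanced payment = 65,004.93 × 0.0070208 / (1 − (1+0.0070208)^−144) = €718.88.
Monthly savings = €825.75 − €718.88 = €106.87.
Break-even = €500.00 / €106.87 = 4.68 → 5 months.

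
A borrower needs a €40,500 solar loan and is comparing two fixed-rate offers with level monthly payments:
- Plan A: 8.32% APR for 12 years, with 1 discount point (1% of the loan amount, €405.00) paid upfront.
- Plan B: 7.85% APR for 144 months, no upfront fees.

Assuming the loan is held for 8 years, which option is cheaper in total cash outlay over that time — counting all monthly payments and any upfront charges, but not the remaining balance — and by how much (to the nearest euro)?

Plan A: monthly rate = 8.32%/12 = 0.0069333; payment = 40,500 × 0.0069333 / (1 − (1+0.0069333)^−144) = €445.53.
Plan B: at 7.85% the monthly rate is 0.0065417, so the payment is 40,500 × 0.0065417 / (1 − 1.0065417^−144) = €435.07.
Over 96 months: Plan A costs 96 × €445.53 + €405.00 = €43,175.88; Plan B costs 96 × €435.07 = €41,766.72.
Plan B is cheaper by €43,175.88 − €41,766.72 = €1,409.16.

Plan B by €1,409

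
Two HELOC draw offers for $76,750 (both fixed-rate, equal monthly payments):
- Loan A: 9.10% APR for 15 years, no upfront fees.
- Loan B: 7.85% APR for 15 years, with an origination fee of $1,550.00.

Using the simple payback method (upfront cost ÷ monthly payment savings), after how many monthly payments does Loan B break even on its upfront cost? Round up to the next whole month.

Loan A: monthly rate = 9.1%/12 = 0.0075833; payment = 76,750 × 0.0075833 / (1 − (1+0.0075833)^−180) = $783.02.
Loan B: monthly rate = 7.85%/12 = 0.0065417; payment = 76,750 × 0.0065417 / (1 − (1+0.0065417)^−180) = $726.83.
Monthly savings = $783.02 − $726.83 = $56.19.
Break-even = $1,550.00 / $56.19 = 27.58 → 28 months.

28 months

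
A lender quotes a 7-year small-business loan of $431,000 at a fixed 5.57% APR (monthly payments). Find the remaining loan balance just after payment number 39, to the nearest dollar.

With monthly rate i = 5.57%/12 = 0.0046417, the balance after k of n payments is P · [(1+i)^n − (1+i)^k] / [(1+i)^n − 1].
(1+0.0046417)^84 = 1.47550145 and (1+0.0046417)^39 = 1.19794330, so the balance is 431,000 × (1.47550145 − 1.19794330) / (1.47550145 − 1) = $251,581.91.

$251,582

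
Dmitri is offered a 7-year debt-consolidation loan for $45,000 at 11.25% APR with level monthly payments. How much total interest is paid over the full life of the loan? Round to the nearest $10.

$20,220

Monthly rate = 11.25%/12 = 0.0093750; payment = 45,000 × 0.0093750 / (1 − (1+0.0093750)^−84) = $776.44.
Total paid = 84 × $776.44 = $65,220.96; interest = $65,220.96 − $45,000 = $20,220.96.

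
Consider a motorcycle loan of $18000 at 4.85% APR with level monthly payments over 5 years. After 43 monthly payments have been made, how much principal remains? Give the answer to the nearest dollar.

With monthly rate i = 4.85%/12 = 0.0040417, the balance after k of n payments is P · [(1+i)^n − (1+i)^k] / [(1+i)^n − 1].
(1+0.0040417)^60 = 1.27380854 and (1+0.0040417)^43 = 1.18939099, so the balance is 18,000 × (1.27380854 − 1.18939099) / (1.27380854 − 1) = $5,549.56.

$5,550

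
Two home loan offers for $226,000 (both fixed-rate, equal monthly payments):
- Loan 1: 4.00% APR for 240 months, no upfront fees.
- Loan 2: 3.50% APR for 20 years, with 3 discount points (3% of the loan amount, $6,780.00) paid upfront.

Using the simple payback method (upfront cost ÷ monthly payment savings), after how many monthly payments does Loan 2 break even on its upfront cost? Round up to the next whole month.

116 months

Loan 1: monthly rate = 4%/12 = 0.0033333; payment = 226,000 × 0.0033333 / (1 − (1+0.0033333)^−240) = $1,369.52.
Loan 2: monthly rate = 3.5%/12 = 0.0029167; payment = 226,000 × 0.0029167 / (1 − (1+0.0029167)^−240) = $1,310.71.
Monthly savings = $1,369.52 − $1,310.71 = $58.81.
Break-even = $6,780.00 / $58.81 = 115.29 → 116 months.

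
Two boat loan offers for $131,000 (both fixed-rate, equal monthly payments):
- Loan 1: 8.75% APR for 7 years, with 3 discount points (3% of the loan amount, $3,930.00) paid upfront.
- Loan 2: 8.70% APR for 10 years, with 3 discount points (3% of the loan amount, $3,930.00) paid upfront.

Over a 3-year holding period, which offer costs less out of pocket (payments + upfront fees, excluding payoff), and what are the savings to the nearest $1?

Loan 2 by $16,302

Loan 1: at 8.75% the monthly rate is 0.0072917, so the payment is 131,000 × 0.0072917 / (1 − 1.0072917^−84) = $2,091.09.
Loan 2: monthly rate = 8.7%/12 = 0.0072500; payment = 131,000 × 0.0072500 / (1 − (1+0.0072500)^−120) = $1,638.26.
Over 36 months: Loan 1 costs 36 × $2,091.09 + $3,930.00 = $79,209.24; Loan 2 costs 36 × $1,638.26 + $3,930.00 = $62,907.36.
Loan 2 is cheaper by $79,209.24 − $62,907.36 = $16,301.88.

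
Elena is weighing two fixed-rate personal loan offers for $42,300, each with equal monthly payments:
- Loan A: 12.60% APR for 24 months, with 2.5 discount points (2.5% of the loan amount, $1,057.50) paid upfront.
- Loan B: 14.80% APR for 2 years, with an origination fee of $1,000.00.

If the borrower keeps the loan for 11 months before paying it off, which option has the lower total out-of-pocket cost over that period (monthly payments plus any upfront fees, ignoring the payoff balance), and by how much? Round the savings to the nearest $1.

Loan A by $425

Loan A: monthly rate = 12.6%/12 = 0.0105000; payment = 42,300 × 0.0105000 / (1 − (1+0.0105000)^−24) = $2,003.08.
Loan B: at 14.80% the monthly rate is 0.0123333, so the payment is 42,300 × 0.0123333 / (1 − 1.0123333^−24) = $2,046.97.
Over 11 months: Loan A costs 11 × $2,003.08 + $1,057.50 = $23,091.38; Loan B costs 11 × $2,046.97 + $1,000.00 = $23,516.67.
Loan A is cheaper by $23,516.67 − $23,091.38 = $425.29.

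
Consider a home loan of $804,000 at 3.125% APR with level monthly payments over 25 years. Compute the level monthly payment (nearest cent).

At 3.125% the monthly rate is 0.0026042, so the payment is 804,000 × 0.0026042 / (1 − 1.0026042^−300) = $3,865.14.

$3,865.14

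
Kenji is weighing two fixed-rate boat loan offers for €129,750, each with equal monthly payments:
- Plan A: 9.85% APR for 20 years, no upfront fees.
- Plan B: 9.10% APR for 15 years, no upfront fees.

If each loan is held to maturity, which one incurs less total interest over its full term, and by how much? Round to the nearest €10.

Plan B by €59,150

Plan A: monthly rate = 9.85%/12 = 0.0082083; payment = 129,750 × 0.0082083 / (1 − (1+0.0082083)^−240) = €1,239.25.
Total interest on Plan A = 240 × €1,239.25 − €129,750 = €167,670.00.
Plan B: at 9.10% the monthly rate is 0.0075833, so the payment is 129,750 × 0.0075833 / (1 − 1.0075833^−180) = €1,323.74.
Total interest on Plan B = 180 × €1,323.74 − €129,750 = €108,523.20.
Plan B is lower by €59,146.80.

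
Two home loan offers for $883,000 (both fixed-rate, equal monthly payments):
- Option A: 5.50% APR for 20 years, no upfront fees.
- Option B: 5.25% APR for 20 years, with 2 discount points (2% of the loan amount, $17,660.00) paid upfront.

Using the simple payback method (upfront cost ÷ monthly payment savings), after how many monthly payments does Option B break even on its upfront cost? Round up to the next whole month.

143 months

Option A: monthly rate = 5.5%/12 = 0.0045833; payment = 883,000 × 0.0045833 / (1 − (1+0.0045833)^−240) = $6,074.04.
Option B: monthly rate = 5.25%/12 = 0.0043750; payment = 883,000 × 0.0043750 / (1 − (1+0.0043750)^−240) = $5,950.04.
Monthly savings = $6,074.04 − $5,950.04 = $124.00.
Break-even = $17,660.00 / $124.00 = 142.42 → 143 months.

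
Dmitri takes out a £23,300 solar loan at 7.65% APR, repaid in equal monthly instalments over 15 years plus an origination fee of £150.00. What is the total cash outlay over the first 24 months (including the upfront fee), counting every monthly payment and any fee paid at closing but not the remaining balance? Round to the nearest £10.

At 7.65% the monthly rate is 0.0063750, so the payment is 23,300 × 0.0063750 / (1 − 1.0063750^−180) = £217.98.
Total outlay = 24 × £217.98 + £150.00 = £5,381.52.

£5,380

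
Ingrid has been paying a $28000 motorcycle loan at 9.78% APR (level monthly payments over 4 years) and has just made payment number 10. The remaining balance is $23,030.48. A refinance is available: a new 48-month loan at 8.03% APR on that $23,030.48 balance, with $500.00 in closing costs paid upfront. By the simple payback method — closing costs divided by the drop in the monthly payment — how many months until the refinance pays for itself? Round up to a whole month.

4 months

Current payment = 28,000 × 9.78%/12 / (1 − (1+0.0081500)^−48) = $707.20.
Refinanced payment = 23,030.48 × 0.0066917 / (1 − (1+0.0066917)^−48) = $562.57.
Monthly savings = $707.20 − $562.57 = $144.63.
Break-even = $500.00 / $144.63 = 3.46 → 4 months.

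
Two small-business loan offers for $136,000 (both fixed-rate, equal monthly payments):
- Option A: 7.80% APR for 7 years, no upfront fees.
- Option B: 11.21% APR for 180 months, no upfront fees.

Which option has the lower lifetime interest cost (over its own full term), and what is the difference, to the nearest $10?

Option A: monthly rate = 7.8%/12 = 0.0065000; payment = 136,000 × 0.0065000 / (1 − (1+0.0065000)^−84) = $2,106.20.
Total interest on Option A = 84 × $2,106.20 − $136,000 = $40,920.80.
Option B: monthly rate = 11.21%/12 = 0.0093417; payment = 136,000 × 0.0093417 / (1 − (1+0.0093417)^−180) = $1,563.75.
Total interest on Option B = 180 × $1,563.75 − $136,000 = $145,475.00.
Option A is lower by $104,554.20.

Option A by $104,550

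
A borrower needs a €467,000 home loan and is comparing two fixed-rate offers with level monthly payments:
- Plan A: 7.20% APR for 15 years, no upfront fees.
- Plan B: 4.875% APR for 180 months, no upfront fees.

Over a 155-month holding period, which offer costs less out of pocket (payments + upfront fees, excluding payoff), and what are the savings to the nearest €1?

Plan B by €91,024

Plan A: at 7.20% the monthly rate is 0.0060000, so the payment is 467,000 × 0.0060000 / (1 − 1.0060000^−180) = €4,249.92.
Plan B: monthly rate = 4.875%/12 = 0.0040625; payment = 467,000 × 0.0040625 / (1 − (1+0.0040625)^−180) = €3,662.67.
Over 155 months: Plan A costs 155 × €4,249.92 = €658,737.60; Plan B costs 155 × €3,662.67 = €567,713.85.
Plan B is cheaper by €658,737.60 − €567,713.85 = €91,023.75.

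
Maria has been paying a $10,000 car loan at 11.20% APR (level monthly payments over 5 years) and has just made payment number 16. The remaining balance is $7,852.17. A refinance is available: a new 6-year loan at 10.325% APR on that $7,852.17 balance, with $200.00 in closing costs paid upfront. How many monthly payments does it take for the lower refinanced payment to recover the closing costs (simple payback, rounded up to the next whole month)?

3 months

Current payment = 10,000 × 11.2%/12 / (1 − (1+0.0093333)^−60) = $218.42.
Refinanced payment = 7,852.17 × 0.0086042 / (1 − (1+0.0086042)^−72) = $146.76.
Monthly savings = $218.42 − $146.76 = $71.66.
Break-even = $200.00 / $71.66 = 2.79 → 3 months.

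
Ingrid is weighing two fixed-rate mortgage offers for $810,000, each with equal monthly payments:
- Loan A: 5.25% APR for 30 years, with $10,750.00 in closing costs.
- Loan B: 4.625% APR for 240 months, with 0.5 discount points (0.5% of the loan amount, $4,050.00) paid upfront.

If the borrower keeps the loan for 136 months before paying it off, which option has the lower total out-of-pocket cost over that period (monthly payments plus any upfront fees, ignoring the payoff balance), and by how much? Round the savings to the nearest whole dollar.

Loan A by $89,374

Loan A: at 5.25% the monthly rate is 0.0043750, so the payment is 810,000 × 0.0043750 / (1 − 1.0043750^−360) = $4,472.85.
Loan B: at 4.625% the monthly rate is 0.0038542, so the payment is 810,000 × 0.0038542 / (1 − 1.0038542^−240) = $5,179.28.
Over 136 months: Loan A costs 136 × $4,472.85 + $10,750.00 = $619,057.60; Loan B costs 136 × $5,179.28 + $4,050.00 = $708,432.08.
Loan A is cheaper by $708,432.08 − $619,057.60 = $89,374.48.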